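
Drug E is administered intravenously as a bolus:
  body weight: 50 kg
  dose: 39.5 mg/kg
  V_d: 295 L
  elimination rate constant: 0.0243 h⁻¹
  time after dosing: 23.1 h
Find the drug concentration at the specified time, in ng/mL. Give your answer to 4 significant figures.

3819 ng/mL

Total dose = 39.5 × 50 = 1975 mg
C₀ = Dose / Vd = 1975 / 295 = 6.695 mg/L
C = C₀ · e^(−k·t) = 6.695 × e^(−0.02430 × 23.1)
  = 6.695 × 0.5704 = 3.819 mg/L
Convert: 3.819 mg/L × 1000 = 3819 ng/mL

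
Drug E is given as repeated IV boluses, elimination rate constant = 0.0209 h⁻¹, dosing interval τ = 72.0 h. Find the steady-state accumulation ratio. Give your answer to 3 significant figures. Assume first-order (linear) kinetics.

e^(−kτ) = e^(−0.02090 × 72.0) = 0.2221
Accumulation ratio R = 1 / (1 − e^(−kτ)) = 1 / (1 − 0.2221) = 1.286

1.29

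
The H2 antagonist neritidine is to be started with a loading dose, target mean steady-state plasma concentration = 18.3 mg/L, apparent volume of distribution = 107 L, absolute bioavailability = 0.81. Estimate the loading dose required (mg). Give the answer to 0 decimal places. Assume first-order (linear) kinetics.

2417 mg

LD = Css × Vd / F = 18.3 × 107 / 0.81 = 2417 mg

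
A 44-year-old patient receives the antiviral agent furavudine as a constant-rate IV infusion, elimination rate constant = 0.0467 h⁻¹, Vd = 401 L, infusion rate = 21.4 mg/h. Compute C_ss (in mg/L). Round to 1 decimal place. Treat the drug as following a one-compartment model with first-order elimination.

CL = k × Vd = 0.04670 × 401 = 18.73 L/h
At steady state Css = R₀ / CL = 21.4 / 18.73 = 1.143 mg/L

1.1 mg/L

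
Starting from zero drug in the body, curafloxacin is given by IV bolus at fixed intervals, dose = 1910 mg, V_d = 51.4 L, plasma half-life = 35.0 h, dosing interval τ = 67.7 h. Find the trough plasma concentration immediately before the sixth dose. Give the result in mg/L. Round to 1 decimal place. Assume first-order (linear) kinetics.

C₀ per dose = Dose / Vd = 1910 / 51.4 = 37.16 mg/L
k = ln2 / t½ = 0.693147 / 35.0 = 0.01980 h⁻¹
Fraction remaining after one interval: r = e^(−kτ) = e^(−0.01980 × 67.7) = 0.2617
Before dose 6, 5 doses have been given (aged 1τ, 2τ, 3τ, 4τ, 5τ).
C_trough = C₀ × (r + r² + … + r^5) = C₀ × r(1−r^5)/(1−r)
        = 37.16 × 0.2617 × (1 − 0.001227) / (1 − 0.2617) = 13.16 mg/L

13.2 mg/L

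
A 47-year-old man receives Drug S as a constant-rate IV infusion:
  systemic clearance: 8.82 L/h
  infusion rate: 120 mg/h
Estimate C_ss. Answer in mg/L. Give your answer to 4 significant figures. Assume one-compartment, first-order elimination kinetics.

At steady state Css = R₀ / CL = 120 / 8.820 = 13.61 mg/L

13.61 mg/L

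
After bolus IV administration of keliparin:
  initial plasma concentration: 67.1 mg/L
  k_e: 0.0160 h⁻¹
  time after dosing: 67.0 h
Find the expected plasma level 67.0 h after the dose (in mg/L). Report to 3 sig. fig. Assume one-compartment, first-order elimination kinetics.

C = C₀ · e^(−k·t) = 67.10 × e^(−0.01600 × 67.0)
  = 67.10 × 0.3423 = 22.97 mg/L

23.0 mg/L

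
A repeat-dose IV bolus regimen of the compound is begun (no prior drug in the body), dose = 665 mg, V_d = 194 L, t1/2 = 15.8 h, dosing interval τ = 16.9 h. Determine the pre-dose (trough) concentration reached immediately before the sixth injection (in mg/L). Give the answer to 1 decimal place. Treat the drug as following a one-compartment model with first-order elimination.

3.0 mg/L

C₀ per dose = Dose / Vd = 665 / 194 = 3.428 mg/L
k = ln2 / t½ = 0.693147 / 15.8 = 0.04387 h⁻¹
Fraction remaining after one interval: r = e^(−kτ) = e^(−0.04387 × 16.9) = 0.4764
Before dose 6, 5 doses have been given (aged 1τ, 2τ, 3τ, 4τ, 5τ).
C_trough = C₀ × (r + r² + … + r^5) = C₀ × r(1−r^5)/(1−r)
        = 3.428 × 0.4764 × (1 − 0.02454) / (1 − 0.4764) = 3.042 mg/L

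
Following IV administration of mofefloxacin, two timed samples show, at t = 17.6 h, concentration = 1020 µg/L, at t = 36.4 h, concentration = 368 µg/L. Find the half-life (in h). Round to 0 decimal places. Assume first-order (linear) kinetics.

k = ln(C₁/C₂) / (t₂ − t₁) = ln(1020/368) / (36.4 − 17.6)
  = 1.019 / 18.80 = 0.05420 h⁻¹
t½ = ln2 / k = 0.693147 / 0.05420 = 12.79 h

13 h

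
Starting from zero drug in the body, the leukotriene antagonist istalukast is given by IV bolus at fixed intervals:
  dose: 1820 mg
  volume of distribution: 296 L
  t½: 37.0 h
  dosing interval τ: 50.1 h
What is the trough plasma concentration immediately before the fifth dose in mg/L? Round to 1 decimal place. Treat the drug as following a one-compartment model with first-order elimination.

3.9 mg/L

C₀ per dose = Dose / Vd = 1820 / 296 = 6.149 mg/L
k = ln2 / t½ = 0.693147 / 37.0 = 0.01873 h⁻¹
Fraction remaining after one interval: r = e^(−kτ) = e^(−0.01873 × 50.1) = 0.3913
Before dose 5, 4 doses have been given (aged 1τ, 2τ, 3τ, 4τ).
C_trough = C₀ × (r + r² + … + r^4) = C₀ × r(1−r^4)/(1−r)
        = 6.149 × 0.3913 × (1 − 0.02344) / (1 − 0.3913) = 3.860 mg/L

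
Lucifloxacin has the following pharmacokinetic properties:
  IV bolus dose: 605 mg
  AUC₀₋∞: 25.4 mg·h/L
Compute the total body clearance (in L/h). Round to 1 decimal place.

CL = Dose / AUC = 605 / 25.4 = 23.82 L/h

23.8 L/h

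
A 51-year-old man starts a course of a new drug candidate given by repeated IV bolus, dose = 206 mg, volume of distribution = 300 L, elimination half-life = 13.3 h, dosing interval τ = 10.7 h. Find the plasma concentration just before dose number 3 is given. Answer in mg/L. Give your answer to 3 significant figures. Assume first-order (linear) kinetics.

0.618 mg/L

C₀ per dose = Dose / Vd = 206 / 300 = 0.6867 mg/L
k = ln2 / t½ = 0.693147 / 13.3 = 0.05212 h⁻¹
Fraction remaining after one interval: r = e^(−kτ) = e^(−0.05212 × 10.7) = 0.5725
Before dose 3, 2 doses have been given (aged 1τ, 2τ).
C_trough = C₀ × (r + r²) = 0.6867 × (0.5725 + 0.3278) = 0.6182 mg/L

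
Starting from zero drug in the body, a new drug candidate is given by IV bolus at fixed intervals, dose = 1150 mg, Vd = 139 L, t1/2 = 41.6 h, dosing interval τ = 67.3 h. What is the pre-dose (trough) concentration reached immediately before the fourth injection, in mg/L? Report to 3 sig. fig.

C₀ per dose = Dose / Vd = 1150 / 139 = 8.273 mg/L
k = ln2 / t½ = 0.693147 / 41.6 = 0.01666 h⁻¹
Fraction remaining after one interval: r = e^(−kτ) = e^(−0.01666 × 67.3) = 0.3259
Before dose 4, 3 doses have been given (aged 1τ, 2τ, 3τ).
C_trough = C₀ × (r + r² + … + r^3) = C₀ × r(1−r^3)/(1−r)
        = 8.273 × 0.3259 × (1 − 0.03461) / (1 − 0.3259) = 3.861 mg/L

3.86 mg/L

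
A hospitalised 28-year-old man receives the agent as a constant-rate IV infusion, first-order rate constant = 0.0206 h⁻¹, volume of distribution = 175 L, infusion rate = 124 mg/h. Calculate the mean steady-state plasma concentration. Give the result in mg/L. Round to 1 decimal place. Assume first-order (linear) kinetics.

CL = k × Vd = 0.02060 × 175 = 3.605 L/h
At steady state Css = R₀ / CL = 124 / 3.605 = 34.40 mg/L

34.4 mg/L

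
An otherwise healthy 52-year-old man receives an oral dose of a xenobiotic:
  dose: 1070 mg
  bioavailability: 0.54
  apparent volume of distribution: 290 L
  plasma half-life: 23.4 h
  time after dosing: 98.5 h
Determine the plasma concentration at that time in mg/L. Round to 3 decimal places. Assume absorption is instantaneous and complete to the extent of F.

0.108 mg/L

Amount reaching circulation = F × Dose = 0.54 × 1070 = 577.8 mg
C₀ = F·Dose / Vd = 577.8 / 290 = 1.992 mg/L
k = ln2 / t½ = 0.693147 / 23.4 = 0.02962 h⁻¹
C = C₀ · e^(−k·t) = 1.992 × e^(−0.02962 × 98.5)
  = 1.992 × 0.05406 = 0.1077 mg/L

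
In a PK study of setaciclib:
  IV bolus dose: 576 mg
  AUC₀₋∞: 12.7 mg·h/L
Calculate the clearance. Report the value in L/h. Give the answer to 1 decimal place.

CL = Dose / AUC = 576 / 12.7 = 45.35 L/h

45.4 L/h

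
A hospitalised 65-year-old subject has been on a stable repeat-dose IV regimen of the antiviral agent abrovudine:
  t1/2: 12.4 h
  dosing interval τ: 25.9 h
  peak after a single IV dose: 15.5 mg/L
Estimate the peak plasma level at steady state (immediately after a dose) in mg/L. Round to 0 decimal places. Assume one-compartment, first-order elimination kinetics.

20 mg/L

k = ln2 / t½ = 0.693147 / 12.4 = 0.05590 h⁻¹
e^(−kτ) = e^(−0.05590 × 25.9) = 0.2351
Accumulation ratio R = 1 / (1 − e^(−kτ)) = 1 / (1 − 0.2351) = 1.307
Steady-state peak = C₀ × R = 15.5 × 1.307 = 20.26 mg/L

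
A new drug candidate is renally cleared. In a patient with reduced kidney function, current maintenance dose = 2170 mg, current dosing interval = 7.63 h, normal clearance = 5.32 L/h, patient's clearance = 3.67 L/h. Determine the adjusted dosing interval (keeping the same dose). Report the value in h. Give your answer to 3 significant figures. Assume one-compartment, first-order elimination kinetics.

To keep the same average steady-state level, dosing rate must scale with clearance.
CL ratio = 3.67 / 5.32 = 0.6898
New interval (same dose) = 7.63 / 0.6898 = 11.06 h

11.1 h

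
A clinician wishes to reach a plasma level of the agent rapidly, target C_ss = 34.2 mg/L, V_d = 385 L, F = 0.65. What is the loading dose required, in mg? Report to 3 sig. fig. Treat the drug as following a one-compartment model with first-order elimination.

LD = Css × Vd / F = 34.2 × 385 / 0.65 = 20260 mg

20300 mg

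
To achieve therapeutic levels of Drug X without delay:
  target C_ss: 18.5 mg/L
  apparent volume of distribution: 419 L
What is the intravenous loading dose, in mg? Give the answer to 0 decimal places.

7752 mg

LD = Css × Vd = 18.5 × 419 = 7752 mg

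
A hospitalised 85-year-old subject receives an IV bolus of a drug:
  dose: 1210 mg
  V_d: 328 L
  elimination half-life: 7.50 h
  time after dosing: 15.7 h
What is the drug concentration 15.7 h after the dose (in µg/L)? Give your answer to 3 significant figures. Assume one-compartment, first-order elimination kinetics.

C₀ = Dose / Vd = 1210 / 328 = 3.689 mg/L
k = ln2 / t½ = 0.693147 / 7.50 = 0.09242 h⁻¹
C = C₀ · e^(−k·t) = 3.689 × e^(−0.09242 × 15.7)
  = 3.689 × 0.2343 = 0.8643 mg/L
Convert: 0.8643 mg/L × 1000 = 864.3 µg/L

864 µg/L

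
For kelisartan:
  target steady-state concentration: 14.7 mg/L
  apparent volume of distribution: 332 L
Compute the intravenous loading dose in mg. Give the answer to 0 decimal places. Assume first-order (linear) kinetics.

LD = Css × Vd = 14.7 × 332 = 4880 mg

4880 mg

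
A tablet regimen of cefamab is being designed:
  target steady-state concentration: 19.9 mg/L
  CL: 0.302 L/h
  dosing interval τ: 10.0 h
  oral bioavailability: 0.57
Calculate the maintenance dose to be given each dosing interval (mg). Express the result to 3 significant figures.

At steady state, F × (Dose/τ) = Css × CL.
Dose = Css × CL × τ / F = 19.9 × 0.3020 × 10.0 / 0.57 = 105.4 mg

105 mg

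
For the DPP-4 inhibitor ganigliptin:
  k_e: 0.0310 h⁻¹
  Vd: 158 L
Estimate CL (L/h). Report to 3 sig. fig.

CL = k × Vd = 0.0310 × 158 = 4.898 L/h

4.90 L/h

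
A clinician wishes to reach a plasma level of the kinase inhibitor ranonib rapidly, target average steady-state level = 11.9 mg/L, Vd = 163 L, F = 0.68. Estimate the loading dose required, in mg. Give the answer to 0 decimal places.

LD = Css × Vd / F = 11.9 × 163 / 0.68 = 2853 mg

2853 mg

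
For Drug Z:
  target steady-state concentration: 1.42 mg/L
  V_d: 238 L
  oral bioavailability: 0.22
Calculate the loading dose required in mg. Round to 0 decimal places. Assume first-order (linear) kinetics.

1536 mg

LD = Css × Vd / F = 1.42 × 238 / 0.22 = 1536 mg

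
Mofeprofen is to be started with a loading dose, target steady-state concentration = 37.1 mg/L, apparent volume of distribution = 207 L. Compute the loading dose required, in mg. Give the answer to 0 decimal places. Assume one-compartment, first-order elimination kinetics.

LD = Css × Vd = 37.1 × 207 = 7680 mg

7680 mg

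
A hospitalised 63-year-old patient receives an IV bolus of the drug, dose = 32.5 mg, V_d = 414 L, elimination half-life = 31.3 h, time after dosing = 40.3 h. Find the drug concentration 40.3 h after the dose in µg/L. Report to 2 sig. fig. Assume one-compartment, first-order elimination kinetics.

32 µg/L

C₀ = Dose / Vd = 32.50 / 414 = 0.07850 mg/L
k = ln2 / t½ = 0.693147 / 31.3 = 0.02215 h⁻¹
C = C₀ · e^(−k·t) = 0.07850 × e^(−0.02215 × 40.3)
  = 0.07850 × 0.4096 = 0.03215 mg/L
Convert: 0.03215 mg/L × 1000 = 32.15 µg/L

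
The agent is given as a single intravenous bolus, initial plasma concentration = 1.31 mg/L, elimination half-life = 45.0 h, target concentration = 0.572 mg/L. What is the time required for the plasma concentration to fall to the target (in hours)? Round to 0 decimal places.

54 h

k = ln2 / t½ = 0.693147 / 45.0 = 0.01540 h⁻¹
t = ln(C₀ / C) / k = ln(1.310 / 0.572) / 0.01540
  = ln(2.290) / 0.01540 = 0.8286 / 0.01540 = 53.81 h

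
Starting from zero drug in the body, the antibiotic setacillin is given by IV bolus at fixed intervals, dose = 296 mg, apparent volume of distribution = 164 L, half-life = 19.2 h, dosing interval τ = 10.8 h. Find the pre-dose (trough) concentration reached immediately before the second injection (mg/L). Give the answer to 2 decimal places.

1.22 mg/L

C₀ per dose = Dose / Vd = 296 / 164 = 1.805 mg/L
k = ln2 / t½ = 0.693147 / 19.2 = 0.03610 h⁻¹
Fraction remaining after one interval: r = e^(−kτ) = e^(−0.03610 × 10.8) = 0.6771
Before dose 2, 1 dose has been given (aged 1τ).
C_trough = C₀ × r = 1.805 × 0.6771 = 1.222 mg/L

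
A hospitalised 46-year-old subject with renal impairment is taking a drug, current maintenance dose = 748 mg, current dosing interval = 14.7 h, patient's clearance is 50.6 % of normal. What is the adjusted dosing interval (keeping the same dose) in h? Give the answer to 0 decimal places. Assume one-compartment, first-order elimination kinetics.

To keep the same average steady-state level, dosing rate must scale with clearance.
CL ratio = 50.6 / 100 = 0.5060
New interval (same dose) = 14.7 / 0.5060 = 29.05 h

29 h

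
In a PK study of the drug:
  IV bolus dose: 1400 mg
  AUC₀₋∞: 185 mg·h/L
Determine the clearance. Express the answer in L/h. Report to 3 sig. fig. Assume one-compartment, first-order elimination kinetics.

CL = Dose / AUC = 1400 / 185 = 7.568 L/h

7.57 L/h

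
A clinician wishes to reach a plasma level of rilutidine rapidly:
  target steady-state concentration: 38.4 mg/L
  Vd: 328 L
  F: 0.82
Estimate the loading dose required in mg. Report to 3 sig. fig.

15400 mg

LD = Css × Vd / F = 38.4 × 328 / 0.82 = 15360 mg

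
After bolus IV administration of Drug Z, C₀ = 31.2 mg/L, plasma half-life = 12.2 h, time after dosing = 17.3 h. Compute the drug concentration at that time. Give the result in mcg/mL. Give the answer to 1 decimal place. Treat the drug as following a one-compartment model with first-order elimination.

11.7 mcg/mL

k = ln2 / t½ = 0.693147 / 12.2 = 0.05682 h⁻¹
C = C₀ · e^(−k·t) = 31.20 × e^(−0.05682 × 17.3)
  = 31.20 × 0.3742 = 11.68 mg/L
(11.68 mg/L = 11.68 mcg/mL)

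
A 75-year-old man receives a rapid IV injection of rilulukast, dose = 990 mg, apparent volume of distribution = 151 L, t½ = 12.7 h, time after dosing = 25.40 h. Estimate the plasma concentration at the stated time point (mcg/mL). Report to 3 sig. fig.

1.64 mcg/mL

C₀ = Dose / Vd = 990.0 / 151 = 6.556 mg/L
k = ln2 / t½ = 0.693147 / 12.7 = 0.05458 h⁻¹
t / t½ = 25.40 / 12.7 = 2 half-lives
C = C₀ × (1/2)^2 = 6.556 × 0.2500 = 1.639 mg/L
(1.639 mg/L = 1.639 mcg/mL)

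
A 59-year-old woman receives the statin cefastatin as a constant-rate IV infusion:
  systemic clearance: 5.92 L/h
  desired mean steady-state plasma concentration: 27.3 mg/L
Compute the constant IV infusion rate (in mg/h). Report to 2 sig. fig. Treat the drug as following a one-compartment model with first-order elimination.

160 mg/h

At steady state, infusion rate R₀ = Css × CL = 27.3 × 5.920 = 161.6 mg/h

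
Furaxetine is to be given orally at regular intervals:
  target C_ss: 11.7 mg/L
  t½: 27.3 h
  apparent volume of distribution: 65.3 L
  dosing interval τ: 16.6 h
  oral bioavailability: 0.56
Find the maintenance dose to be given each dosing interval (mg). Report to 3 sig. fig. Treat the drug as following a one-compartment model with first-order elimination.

575 mg

k = ln2 / t½ = 0.693147 / 27.3 = 0.02539 h⁻¹
CL = k × Vd = 0.02539 × 65.3 = 1.658 L/h
At steady state, F × (Dose/τ) = Css × CL.
Dose = Css × CL × τ / F = 11.7 × 1.658 × 16.6 / 0.56 = 575.0 mg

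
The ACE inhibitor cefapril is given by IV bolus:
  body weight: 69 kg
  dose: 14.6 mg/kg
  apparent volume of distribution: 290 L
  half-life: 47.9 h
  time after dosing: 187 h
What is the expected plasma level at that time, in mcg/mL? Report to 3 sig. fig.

Total dose = 14.6 × 69 = 1007 mg
C₀ = Dose / Vd = 1007 / 290 = 3.472 mg/L
k = ln2 / t½ = 0.693147 / 47.9 = 0.01447 h⁻¹
C = C₀ · e^(−k·t) = 3.472 × e^(−0.01447 × 187)
  = 3.472 × 0.06681 = 0.2320 mg/L
(0.2320 mg/L = 0.2320 mcg/mL)

0.232 mcg/mL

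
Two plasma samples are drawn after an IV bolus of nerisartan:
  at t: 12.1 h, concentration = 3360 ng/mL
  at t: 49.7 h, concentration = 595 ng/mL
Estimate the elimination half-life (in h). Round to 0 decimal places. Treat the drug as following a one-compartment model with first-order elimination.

k = ln(C₁/C₂) / (t₂ − t₁) = ln(3360/595) / (49.7 − 12.1)
  = 1.731 / 37.60 = 0.04604 h⁻¹
t½ = ln2 / k = 0.693147 / 0.04604 = 15.06 h

15 h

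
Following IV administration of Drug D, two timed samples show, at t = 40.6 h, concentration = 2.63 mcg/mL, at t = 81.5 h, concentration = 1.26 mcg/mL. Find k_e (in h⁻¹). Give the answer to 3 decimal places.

0.018 h⁻¹

k = ln(C₁/C₂) / (t₂ − t₁) = ln(2.63/1.26) / (81.5 − 40.6)
  = 0.7359 / 40.90 = 0.01799 h⁻¹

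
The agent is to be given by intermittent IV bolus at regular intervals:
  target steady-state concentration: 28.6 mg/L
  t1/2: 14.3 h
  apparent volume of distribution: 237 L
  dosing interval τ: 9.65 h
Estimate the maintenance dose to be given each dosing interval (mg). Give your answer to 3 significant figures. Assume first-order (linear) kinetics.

3170 mg

k = ln2 / t½ = 0.693147 / 14.3 = 0.04847 h⁻¹
CL = k × Vd = 0.04847 × 237 = 11.49 L/h
At steady state, Dose/τ = Css × CL.
Dose = Css × CL × τ = 28.6 × 11.49 × 9.65 = 3171 mg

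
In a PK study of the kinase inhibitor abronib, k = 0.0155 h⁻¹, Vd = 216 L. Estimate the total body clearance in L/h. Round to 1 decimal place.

3.3 L/h

CL = k × Vd = 0.0155 × 216 = 3.348 L/h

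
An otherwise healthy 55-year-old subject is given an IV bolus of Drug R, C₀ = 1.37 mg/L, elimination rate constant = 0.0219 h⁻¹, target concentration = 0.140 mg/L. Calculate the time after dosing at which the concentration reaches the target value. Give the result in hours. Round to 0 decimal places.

104 h

t = ln(C₀ / C) / k = ln(1.370 / 0.140) / 0.02190
  = ln(9.786) / 0.02190 = 2.281 / 0.02190 = 104.2 h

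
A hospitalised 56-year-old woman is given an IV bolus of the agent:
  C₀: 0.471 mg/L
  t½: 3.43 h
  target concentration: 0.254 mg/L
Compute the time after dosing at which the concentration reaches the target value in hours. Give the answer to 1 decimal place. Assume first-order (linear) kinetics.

3.1 h

k = ln2 / t½ = 0.693147 / 3.43 = 0.2021 h⁻¹
t = ln(C₀ / C) / k = ln(0.4710 / 0.254) / 0.2021
  = ln(1.854) / 0.2021 = 0.6173 / 0.2021 = 3.054 h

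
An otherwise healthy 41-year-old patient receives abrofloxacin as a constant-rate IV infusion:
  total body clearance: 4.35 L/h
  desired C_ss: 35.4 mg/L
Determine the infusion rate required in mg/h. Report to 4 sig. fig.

154.0 mg/h

At steady state, infusion rate R₀ = Css × CL = 35.4 × 4.350 = 154.0 mg/h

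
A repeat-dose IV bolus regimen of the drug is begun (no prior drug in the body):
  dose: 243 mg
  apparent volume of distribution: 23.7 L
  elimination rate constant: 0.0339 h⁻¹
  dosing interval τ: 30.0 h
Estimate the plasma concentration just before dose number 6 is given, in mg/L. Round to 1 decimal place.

C₀ per dose = Dose / Vd = 243 / 23.7 = 10.25 mg/L
Fraction remaining after one interval: r = e^(−kτ) = e^(−0.03390 × 30.0) = 0.3617
Before dose 6, 5 doses have been given (aged 1τ, 2τ, 3τ, 4τ, 5τ).
C_trough = C₀ × (r + r² + … + r^5) = C₀ × r(1−r^5)/(1−r)
        = 10.25 × 0.3617 × (1 − 0.006191) / (1 − 0.3617) = 5.772 mg/L

5.8 mg/L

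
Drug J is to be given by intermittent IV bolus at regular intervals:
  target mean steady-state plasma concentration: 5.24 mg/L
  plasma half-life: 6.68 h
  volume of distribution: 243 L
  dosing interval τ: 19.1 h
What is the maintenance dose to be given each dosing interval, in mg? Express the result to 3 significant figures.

2520 mg

k = ln2 / t½ = 0.693147 / 6.68 = 0.1038 h⁻¹
CL = k × Vd = 0.1038 × 243 = 25.22 L/h
At steady state, Dose/τ = Css × CL.
Dose = Css × CL × τ = 5.24 × 25.22 × 19.1 = 2524 mg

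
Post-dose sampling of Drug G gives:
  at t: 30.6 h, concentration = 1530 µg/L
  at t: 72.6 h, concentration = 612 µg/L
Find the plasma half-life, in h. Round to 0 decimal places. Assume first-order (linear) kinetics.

32 h

k = ln(C₁/C₂) / (t₂ − t₁) = ln(1530/612) / (72.6 − 30.6)
  = 0.9163 / 42.00 = 0.02182 h⁻¹
t½ = ln2 / k = 0.693147 / 0.02182 = 31.77 h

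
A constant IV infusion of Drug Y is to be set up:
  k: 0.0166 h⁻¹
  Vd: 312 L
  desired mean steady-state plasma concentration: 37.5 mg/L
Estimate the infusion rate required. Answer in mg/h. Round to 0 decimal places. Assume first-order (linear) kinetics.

CL = k × Vd = 0.01660 × 312 = 5.179 L/h
At steady state, infusion rate R₀ = Css × CL = 37.5 × 5.179 = 194.2 mg/h

194 mg/h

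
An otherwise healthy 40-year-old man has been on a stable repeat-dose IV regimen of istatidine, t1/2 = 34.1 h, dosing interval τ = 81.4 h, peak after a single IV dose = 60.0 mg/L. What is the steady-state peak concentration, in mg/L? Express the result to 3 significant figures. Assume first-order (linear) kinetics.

74.2 mg/L

k = ln2 / t½ = 0.693147 / 34.1 = 0.02033 h⁻¹
e^(−kτ) = e^(−0.02033 × 81.4) = 0.1911
Accumulation ratio R = 1 / (1 − e^(−kτ)) = 1 / (1 − 0.1911) = 1.236
Steady-state peak = C₀ × R = 60.0 × 1.236 = 74.16 mg/L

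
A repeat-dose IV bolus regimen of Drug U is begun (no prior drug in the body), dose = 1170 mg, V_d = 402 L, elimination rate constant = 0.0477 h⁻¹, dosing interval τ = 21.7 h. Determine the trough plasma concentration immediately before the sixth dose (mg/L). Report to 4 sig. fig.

1.594 mg/L

C₀ per dose = Dose / Vd = 1170 / 402 = 2.910 mg/L
Fraction remaining after one interval: r = e^(−kτ) = e^(−0.04770 × 21.7) = 0.3552
Before dose 6, 5 doses have been given (aged 1τ, 2τ, 3τ, 4τ, 5τ).
C_trough = C₀ × (r + r² + … + r^5) = C₀ × r(1−r^5)/(1−r)
        = 2.910 × 0.3552 × (1 − 0.005654) / (1 − 0.3552) = 1.594 mg/L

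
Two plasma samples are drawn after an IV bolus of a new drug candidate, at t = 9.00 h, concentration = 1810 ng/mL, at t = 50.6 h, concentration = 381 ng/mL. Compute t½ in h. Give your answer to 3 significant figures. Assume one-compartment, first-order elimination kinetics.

18.5 h

k = ln(C₁/C₂) / (t₂ − t₁) = ln(1810/381) / (50.6 − 9.00)
  = 1.558 / 41.60 = 0.03745 h⁻¹
t½ = ln2 / k = 0.693147 / 0.03745 = 18.51 h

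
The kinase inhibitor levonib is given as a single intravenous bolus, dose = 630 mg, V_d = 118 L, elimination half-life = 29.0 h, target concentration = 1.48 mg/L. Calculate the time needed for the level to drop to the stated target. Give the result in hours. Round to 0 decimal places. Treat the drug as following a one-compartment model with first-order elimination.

C₀ = Dose / Vd = 630.0 / 118 = 5.339 mg/L
k = ln2 / t½ = 0.693147 / 29.0 = 0.02390 h⁻¹
t = ln(C₀ / C) / k = ln(5.339 / 1.48) / 0.02390
  = ln(3.607) / 0.02390 = 1.283 / 0.02390 = 53.68 h

54 h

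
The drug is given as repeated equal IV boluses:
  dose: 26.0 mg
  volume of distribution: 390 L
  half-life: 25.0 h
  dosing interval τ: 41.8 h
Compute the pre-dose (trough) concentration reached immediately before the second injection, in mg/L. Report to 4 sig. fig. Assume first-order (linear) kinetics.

C₀ per dose = Dose / Vd = 26.0 / 390 = 0.06667 mg/L
k = ln2 / t½ = 0.693147 / 25.0 = 0.02773 h⁻¹
Fraction remaining after one interval: r = e^(−kτ) = e^(−0.02773 × 41.8) = 0.3138
Before dose 2, 1 dose has been given (aged 1τ).
C_trough = C₀ × r = 0.06667 × 0.3138 = 0.02092 mg/L

0.02092 mg/L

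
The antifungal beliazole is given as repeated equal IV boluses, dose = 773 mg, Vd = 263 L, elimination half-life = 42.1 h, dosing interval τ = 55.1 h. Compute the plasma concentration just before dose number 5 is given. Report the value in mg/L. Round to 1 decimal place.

1.9 mg/L

C₀ per dose = Dose / Vd = 773 / 263 = 2.939 mg/L
k = ln2 / t½ = 0.693147 / 42.1 = 0.01646 h⁻¹
Fraction remaining after one interval: r = e^(−kτ) = e^(−0.01646 × 55.1) = 0.4038
Before dose 5, 4 doses have been given (aged 1τ, 2τ, 3τ, 4τ).
C_trough = C₀ × (r + r² + … + r^4) = C₀ × r(1−r^4)/(1−r)
        = 2.939 × 0.4038 × (1 − 0.02659) / (1 − 0.4038) = 1.938 mg/L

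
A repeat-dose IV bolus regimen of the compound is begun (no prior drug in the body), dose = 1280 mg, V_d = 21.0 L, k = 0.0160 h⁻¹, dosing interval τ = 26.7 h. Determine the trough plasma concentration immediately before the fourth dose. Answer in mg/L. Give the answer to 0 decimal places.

83 mg/L

C₀ per dose = Dose / Vd = 1280 / 21.0 = 60.95 mg/L
Fraction remaining after one interval: r = e^(−kτ) = e^(−0.01600 × 26.7) = 0.6523
Before dose 4, 3 doses have been given (aged 1τ, 2τ, 3τ).
C_trough = C₀ × (r + r² + … + r^3) = C₀ × r(1−r^3)/(1−r)
        = 60.95 × 0.6523 × (1 − 0.2776) / (1 − 0.6523) = 82.60 mg/L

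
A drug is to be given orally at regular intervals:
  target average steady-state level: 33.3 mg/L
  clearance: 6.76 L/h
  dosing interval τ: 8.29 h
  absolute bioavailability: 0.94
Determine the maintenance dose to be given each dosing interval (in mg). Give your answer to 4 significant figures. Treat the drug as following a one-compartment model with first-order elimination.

1985 mg

At steady state, F × (Dose/τ) = Css × CL.
Dose = Css × CL × τ / F = 33.3 × 6.760 × 8.29 / 0.94 = 1985 mg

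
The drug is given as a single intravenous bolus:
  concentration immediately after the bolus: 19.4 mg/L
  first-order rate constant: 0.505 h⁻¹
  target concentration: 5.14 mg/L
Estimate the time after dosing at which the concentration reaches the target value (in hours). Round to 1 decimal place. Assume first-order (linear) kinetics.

2.6 h

t = ln(C₀ / C) / k = ln(19.40 / 5.14) / 0.5050
  = ln(3.774) / 0.5050 = 1.328 / 0.5050 = 2.630 h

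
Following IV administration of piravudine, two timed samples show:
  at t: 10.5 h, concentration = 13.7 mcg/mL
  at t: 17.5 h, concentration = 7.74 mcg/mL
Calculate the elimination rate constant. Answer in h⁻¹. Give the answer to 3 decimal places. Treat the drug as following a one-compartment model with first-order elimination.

k = ln(C₁/C₂) / (t₂ − t₁) = ln(13.7/7.74) / (17.5 − 10.5)
  = 0.5710 / 7.000 = 0.08157 h⁻¹

0.082 h⁻¹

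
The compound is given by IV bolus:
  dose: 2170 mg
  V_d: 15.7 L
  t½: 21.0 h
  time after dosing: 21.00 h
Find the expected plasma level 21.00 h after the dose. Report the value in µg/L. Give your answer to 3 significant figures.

69100 µg/L

C₀ = Dose / Vd = 2170 / 15.7 = 138.2 mg/L
k = ln2 / t½ = 0.693147 / 21.0 = 0.03301 h⁻¹
t / t½ = 21.00 / 21.0 = 1 half-lives
C = C₀ × (1/2)^1 = 138.2 × 0.5000 = 69.10 mg/L
Convert: 69.10 mg/L × 1000 = 69100 µg/L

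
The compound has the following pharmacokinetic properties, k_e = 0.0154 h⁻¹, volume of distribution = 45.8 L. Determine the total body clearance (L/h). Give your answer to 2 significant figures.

CL = k × Vd = 0.0154 × 45.8 = 0.7053 L/h

0.71 L/h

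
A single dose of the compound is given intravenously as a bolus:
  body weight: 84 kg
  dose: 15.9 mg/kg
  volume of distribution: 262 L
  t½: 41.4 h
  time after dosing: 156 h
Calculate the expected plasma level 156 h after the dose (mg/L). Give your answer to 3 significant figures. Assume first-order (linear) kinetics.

Total dose = 15.9 × 84 = 1336 mg
C₀ = Dose / Vd = 1336 / 262 = 5.099 mg/L
k = ln2 / t½ = 0.693147 / 41.4 = 0.01674 h⁻¹
C = C₀ · e^(−k·t) = 5.099 × e^(−0.01674 × 156)
  = 5.099 × 0.07343 = 0.3744 mg/L

0.374 mg/L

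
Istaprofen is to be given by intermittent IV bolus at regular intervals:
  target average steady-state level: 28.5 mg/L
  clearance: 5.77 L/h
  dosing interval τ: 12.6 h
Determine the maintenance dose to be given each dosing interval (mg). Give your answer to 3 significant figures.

At steady state, Dose/τ = Css × CL.
Dose = Css × CL × τ = 28.5 × 5.770 × 12.6 = 2072 mg

2070 mg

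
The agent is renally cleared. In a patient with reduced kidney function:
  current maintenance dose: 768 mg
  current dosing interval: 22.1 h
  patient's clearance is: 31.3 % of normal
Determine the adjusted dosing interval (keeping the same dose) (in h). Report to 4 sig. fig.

70.61 h

To keep the same average steady-state level, dosing rate must scale with clearance.
CL ratio = 31.3 / 100 = 0.3130
New interval (same dose) = 22.1 / 0.3130 = 70.61 h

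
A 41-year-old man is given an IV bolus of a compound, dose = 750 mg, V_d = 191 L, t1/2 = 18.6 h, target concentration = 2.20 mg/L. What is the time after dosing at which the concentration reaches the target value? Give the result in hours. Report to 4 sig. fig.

15.55 h

C₀ = Dose / Vd = 750.0 / 191 = 3.927 mg/L
k = ln2 / t½ = 0.693147 / 18.6 = 0.03727 h⁻¹
t = ln(C₀ / C) / k = ln(3.927 / 2.20) / 0.03727
  = ln(1.785) / 0.03727 = 0.5794 / 0.03727 = 15.55 h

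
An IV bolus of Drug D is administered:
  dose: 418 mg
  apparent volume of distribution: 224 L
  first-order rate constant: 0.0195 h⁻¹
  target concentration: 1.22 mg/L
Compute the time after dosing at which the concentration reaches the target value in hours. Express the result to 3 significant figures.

C₀ = Dose / Vd = 418.0 / 224 = 1.866 mg/L
t = ln(C₀ / C) / k = ln(1.866 / 1.22) / 0.01950
  = ln(1.530) / 0.01950 = 0.4253 / 0.01950 = 21.81 h

21.8 h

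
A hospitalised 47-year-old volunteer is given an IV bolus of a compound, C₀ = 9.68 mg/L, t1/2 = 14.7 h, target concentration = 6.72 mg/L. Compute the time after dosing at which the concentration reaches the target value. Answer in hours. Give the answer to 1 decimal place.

7.7 h

k = ln2 / t½ = 0.693147 / 14.7 = 0.04715 h⁻¹
t = ln(C₀ / C) / k = ln(9.680 / 6.72) / 0.04715
  = ln(1.440) / 0.04715 = 0.3646 / 0.04715 = 7.733 h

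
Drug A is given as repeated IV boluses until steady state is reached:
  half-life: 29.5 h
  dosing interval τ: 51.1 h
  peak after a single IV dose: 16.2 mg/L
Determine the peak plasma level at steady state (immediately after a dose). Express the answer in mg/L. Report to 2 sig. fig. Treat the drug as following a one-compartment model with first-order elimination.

23 mg/L

k = ln2 / t½ = 0.693147 / 29.5 = 0.02350 h⁻¹
e^(−kτ) = e^(−0.02350 × 51.1) = 0.3009
Accumulation ratio R = 1 / (1 − e^(−kτ)) = 1 / (1 − 0.3009) = 1.430
Steady-state peak = C₀ × R = 16.2 × 1.430 = 23.17 mg/L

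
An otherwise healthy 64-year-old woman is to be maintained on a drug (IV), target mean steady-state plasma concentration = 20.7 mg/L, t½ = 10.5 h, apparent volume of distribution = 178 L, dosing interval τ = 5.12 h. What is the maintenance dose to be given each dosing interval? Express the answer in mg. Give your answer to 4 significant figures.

k = ln2 / t½ = 0.693147 / 10.5 = 0.06601 h⁻¹
CL = k × Vd = 0.06601 × 178 = 11.75 L/h
At steady state, Dose/τ = Css × CL.
Dose = Css × CL × τ = 20.7 × 11.75 × 5.12 = 1245 mg

1245 mg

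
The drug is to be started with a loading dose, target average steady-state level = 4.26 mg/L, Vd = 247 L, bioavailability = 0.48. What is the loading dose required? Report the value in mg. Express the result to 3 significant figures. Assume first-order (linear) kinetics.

LD = Css × Vd / F = 4.26 × 247 / 0.48 = 2192 mg

2190 mg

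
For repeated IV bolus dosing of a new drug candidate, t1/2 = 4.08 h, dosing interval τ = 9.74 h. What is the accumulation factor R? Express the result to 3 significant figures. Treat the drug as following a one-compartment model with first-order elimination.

1.24

k = ln2 / t½ = 0.693147 / 4.08 = 0.1699 h⁻¹
e^(−kτ) = e^(−0.1699 × 9.74) = 0.1911
Accumulation ratio R = 1 / (1 − e^(−kτ)) = 1 / (1 − 0.1911) = 1.236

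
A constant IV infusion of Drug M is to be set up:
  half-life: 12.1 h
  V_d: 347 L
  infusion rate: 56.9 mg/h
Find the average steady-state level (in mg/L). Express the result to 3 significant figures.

2.86 mg/L

k = ln2 / t½ = 0.693147 / 12.1 = 0.05728 h⁻¹
CL = k × Vd = 0.05728 × 347 = 19.88 L/h
At steady state Css = R₀ / CL = 56.9 / 19.88 = 2.862 mg/L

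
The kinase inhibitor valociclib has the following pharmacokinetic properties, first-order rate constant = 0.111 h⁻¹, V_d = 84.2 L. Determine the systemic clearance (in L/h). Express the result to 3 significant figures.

CL = k × Vd = 0.111 × 84.2 = 9.346 L/h

9.35 L/h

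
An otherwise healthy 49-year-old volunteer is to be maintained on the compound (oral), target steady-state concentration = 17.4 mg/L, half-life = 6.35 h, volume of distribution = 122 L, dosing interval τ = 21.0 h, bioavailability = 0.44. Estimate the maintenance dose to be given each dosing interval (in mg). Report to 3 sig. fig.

11100 mg

k = ln2 / t½ = 0.693147 / 6.35 = 0.1092 h⁻¹
CL = k × Vd = 0.1092 × 122 = 13.32 L/h
At steady state, F × (Dose/τ) = Css × CL.
Dose = Css × CL × τ / F = 17.4 × 13.32 × 21.0 / 0.44 = 11060 mg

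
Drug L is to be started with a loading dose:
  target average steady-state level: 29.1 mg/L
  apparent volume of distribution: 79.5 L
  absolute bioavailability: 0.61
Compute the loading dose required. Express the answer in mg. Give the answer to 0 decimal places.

LD = Css × Vd / F = 29.1 × 79.5 / 0.61 = 3793 mg

3793 mg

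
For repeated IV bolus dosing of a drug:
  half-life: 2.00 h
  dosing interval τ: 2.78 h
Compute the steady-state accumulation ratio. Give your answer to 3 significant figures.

1.62

k = ln2 / t½ = 0.693147 / 2.00 = 0.3466 h⁻¹
e^(−kτ) = e^(−0.3466 × 2.78) = 0.3815
Accumulation ratio R = 1 / (1 − e^(−kτ)) = 1 / (1 − 0.3815) = 1.617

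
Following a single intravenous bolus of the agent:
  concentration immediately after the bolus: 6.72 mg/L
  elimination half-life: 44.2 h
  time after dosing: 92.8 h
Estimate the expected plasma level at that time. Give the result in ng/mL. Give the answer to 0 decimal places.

1568 ng/mL

k = ln2 / t½ = 0.693147 / 44.2 = 0.01568 h⁻¹
C = C₀ · e^(−k·t) = 6.720 × e^(−0.01568 × 92.8)
  = 6.720 × 0.2334 = 1.568 mg/L
Convert: 1.568 mg/L × 1000 = 1568 ng/mL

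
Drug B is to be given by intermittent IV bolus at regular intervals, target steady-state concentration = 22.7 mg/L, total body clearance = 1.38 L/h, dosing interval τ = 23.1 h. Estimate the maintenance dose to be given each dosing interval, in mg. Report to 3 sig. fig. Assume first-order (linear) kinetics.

724 mg

At steady state, Dose/τ = Css × CL.
Dose = Css × CL × τ = 22.7 × 1.380 × 23.1 = 723.6 mg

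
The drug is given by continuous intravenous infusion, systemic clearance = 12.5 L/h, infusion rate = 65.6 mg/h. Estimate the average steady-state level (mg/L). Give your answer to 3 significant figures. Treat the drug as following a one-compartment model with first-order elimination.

5.25 mg/L

At steady state Css = R₀ / CL = 65.6 / 12.50 = 5.248 mg/L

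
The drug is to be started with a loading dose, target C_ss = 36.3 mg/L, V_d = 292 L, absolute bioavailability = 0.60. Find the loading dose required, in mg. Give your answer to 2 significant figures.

18000 mg

LD = Css × Vd / F = 36.3 × 292 / 0.60 = 17670 mg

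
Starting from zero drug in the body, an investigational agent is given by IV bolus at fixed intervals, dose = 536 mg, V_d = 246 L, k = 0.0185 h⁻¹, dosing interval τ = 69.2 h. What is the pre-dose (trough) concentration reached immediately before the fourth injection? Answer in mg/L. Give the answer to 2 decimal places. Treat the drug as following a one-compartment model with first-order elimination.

0.82 mg/L

C₀ per dose = Dose / Vd = 536 / 246 = 2.179 mg/L
Fraction remaining after one interval: r = e^(−kτ) = e^(−0.01850 × 69.2) = 0.2780
Before dose 4, 3 doses have been given (aged 1τ, 2τ, 3τ).
C_trough = C₀ × (r + r² + … + r^3) = C₀ × r(1−r^3)/(1−r)
        = 2.179 × 0.2780 × (1 − 0.02148) / (1 − 0.2780) = 0.8210 mg/L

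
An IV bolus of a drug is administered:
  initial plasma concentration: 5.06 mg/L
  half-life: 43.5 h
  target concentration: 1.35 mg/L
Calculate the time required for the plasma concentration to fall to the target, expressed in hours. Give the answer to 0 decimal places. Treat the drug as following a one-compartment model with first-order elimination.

k = ln2 / t½ = 0.693147 / 43.5 = 0.01593 h⁻¹
t = ln(C₀ / C) / k = ln(5.060 / 1.35) / 0.01593
  = ln(3.748) / 0.01593 = 1.321 / 0.01593 = 82.93 h

83 h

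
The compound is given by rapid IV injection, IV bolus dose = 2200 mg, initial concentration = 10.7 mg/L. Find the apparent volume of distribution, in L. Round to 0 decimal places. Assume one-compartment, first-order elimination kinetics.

206 L

Vd = Dose / C₀ = 2200 / 10.7 = 205.6 L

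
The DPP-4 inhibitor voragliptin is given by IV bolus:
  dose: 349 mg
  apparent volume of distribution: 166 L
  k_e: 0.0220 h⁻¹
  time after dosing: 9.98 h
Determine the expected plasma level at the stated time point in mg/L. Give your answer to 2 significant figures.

C₀ = Dose / Vd = 349.0 / 166 = 2.102 mg/L
C = C₀ · e^(−k·t) = 2.102 × e^(−0.02200 × 9.98)
  = 2.102 × 0.8029 = 1.688 mg/L

1.7 mg/L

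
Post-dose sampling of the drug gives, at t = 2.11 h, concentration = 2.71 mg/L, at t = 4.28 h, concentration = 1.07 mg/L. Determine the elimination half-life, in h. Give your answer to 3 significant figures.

1.62 h

k = ln(C₁/C₂) / (t₂ − t₁) = ln(2.71/1.07) / (4.28 − 2.11)
  = 0.9293 / 2.170 = 0.4282 h⁻¹
t½ = ln2 / k = 0.693147 / 0.4282 = 1.619 h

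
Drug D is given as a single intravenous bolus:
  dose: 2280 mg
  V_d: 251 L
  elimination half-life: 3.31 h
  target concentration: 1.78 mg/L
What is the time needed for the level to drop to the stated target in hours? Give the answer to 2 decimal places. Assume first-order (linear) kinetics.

7.78 h

C₀ = Dose / Vd = 2280 / 251 = 9.084 mg/L
k = ln2 / t½ = 0.693147 / 3.31 = 0.2094 h⁻¹
t = ln(C₀ / C) / k = ln(9.084 / 1.78) / 0.2094
  = ln(5.103) / 0.2094 = 1.630 / 0.2094 = 7.784 h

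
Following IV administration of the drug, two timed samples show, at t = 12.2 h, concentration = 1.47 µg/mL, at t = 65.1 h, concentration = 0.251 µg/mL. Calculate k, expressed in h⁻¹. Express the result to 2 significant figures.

0.033 h⁻¹

k = ln(C₁/C₂) / (t₂ − t₁) = ln(1.47/0.251) / (65.1 − 12.2)
  = 1.768 / 52.90 = 0.03342 h⁻¹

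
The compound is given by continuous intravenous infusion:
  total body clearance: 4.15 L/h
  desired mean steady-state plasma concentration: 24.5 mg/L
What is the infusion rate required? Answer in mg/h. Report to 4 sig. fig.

101.7 mg/h

At steady state, infusion rate R₀ = Css × CL = 24.5 × 4.150 = 101.7 mg/h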